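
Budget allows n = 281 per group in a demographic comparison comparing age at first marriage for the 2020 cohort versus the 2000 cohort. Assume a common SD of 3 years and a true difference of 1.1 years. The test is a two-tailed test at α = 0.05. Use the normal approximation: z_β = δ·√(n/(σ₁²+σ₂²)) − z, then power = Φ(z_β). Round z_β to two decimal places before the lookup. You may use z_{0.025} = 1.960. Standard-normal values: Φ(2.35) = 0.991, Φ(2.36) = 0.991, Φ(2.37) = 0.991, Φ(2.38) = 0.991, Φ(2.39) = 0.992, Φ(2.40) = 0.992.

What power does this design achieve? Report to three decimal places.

z_β = δ·√(n/(σ₁²+σ₂²)) − z_{α/2}
    = 1.1 · √(281/18) − 1.960
    = 1.1 · 3.95109 − 1.960
    = 4.3462 − 1.960 = 2.3862 → 2.39
Power = Φ(2.39) = 0.992.

Power ≈ 0.992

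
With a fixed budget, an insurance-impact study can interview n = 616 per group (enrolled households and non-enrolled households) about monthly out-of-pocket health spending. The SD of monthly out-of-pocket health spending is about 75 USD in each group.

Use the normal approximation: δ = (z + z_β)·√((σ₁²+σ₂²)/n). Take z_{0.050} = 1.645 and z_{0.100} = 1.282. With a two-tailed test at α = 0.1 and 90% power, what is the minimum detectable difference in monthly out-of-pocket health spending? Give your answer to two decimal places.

δ = (z_{α/2} + z_β) · √((σ₁²+σ₂²)/n)
  = (1.645 + 1.282) · √(11250/616)
  = 2.927 · √18.263
  = 2.927 · 4.2735
  = 12.5086

Minimum detectable difference ≈ 12.51 USD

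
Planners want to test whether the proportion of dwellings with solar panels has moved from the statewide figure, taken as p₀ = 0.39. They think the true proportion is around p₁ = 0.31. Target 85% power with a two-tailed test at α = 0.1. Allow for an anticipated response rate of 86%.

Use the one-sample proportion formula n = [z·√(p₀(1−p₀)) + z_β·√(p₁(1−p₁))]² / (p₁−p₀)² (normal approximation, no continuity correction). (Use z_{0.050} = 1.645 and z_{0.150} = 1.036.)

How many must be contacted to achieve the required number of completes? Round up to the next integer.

n = 299

n = [z_{α/2}·√(p₀q₀) + z_β·√(p₁q₁)]² / (p₁ − p₀)²
  = [1.645·√(0.39·0.61) + 1.036·√(0.31·0.69)]² / (-0.08)²
  = [1.645·0.4877 + 1.036·0.4625]² / 0.0064
  = [1.2815]² / 0.0064
  = 256.60
Adjust for 86% response: 256.60 / 0.86 = 298.37.
Round up → n = 299.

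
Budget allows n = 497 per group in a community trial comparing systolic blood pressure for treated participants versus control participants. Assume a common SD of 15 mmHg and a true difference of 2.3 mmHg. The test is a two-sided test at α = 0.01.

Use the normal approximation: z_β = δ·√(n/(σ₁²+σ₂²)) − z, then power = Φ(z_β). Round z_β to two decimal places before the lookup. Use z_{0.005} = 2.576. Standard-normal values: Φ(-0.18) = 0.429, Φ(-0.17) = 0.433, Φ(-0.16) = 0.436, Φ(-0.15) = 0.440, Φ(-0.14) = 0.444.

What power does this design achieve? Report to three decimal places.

Power ≈ 0.436

z_β = δ·√(n/(σ₁²+σ₂²)) − z_{α/2}
    = 2.3 · √(497/450) − 2.576
    = 2.3 · 1.05093 − 2.576
    = 2.4171 − 2.576 = -0.1589 → -0.16
Power = Φ(-0.16) = 0.436.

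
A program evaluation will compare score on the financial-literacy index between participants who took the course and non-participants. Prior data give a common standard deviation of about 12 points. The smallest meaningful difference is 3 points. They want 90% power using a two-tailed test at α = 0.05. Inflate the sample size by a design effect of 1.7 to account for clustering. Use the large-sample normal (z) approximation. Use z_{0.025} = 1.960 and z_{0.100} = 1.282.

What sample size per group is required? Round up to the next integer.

n = (z_{α/2} + z_β)² · (σ₁² + σ₂²) / δ²
  = (1.960 + 1.282)² · (2·12² = 288) / 3²
  = 10.5106 · 288 / 9
  = 336.34
Design effect: 1.7 × 336.34 = 571.77.
Round up → n = 572 per group.

n = 572 per group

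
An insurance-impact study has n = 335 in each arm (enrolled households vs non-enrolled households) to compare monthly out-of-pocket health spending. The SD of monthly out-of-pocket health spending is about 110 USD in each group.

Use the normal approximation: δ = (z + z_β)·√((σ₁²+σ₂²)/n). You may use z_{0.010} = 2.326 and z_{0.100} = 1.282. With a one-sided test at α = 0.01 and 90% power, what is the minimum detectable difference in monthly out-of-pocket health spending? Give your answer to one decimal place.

Minimum detectable difference ≈ 30.7 USD

δ = (z_α + z_β) · √((σ₁²+σ₂²)/n)
  = (2.326 + 1.282) · √(24200/335)
  = 3.608 · √72.2388
  = 3.608 · 8.4993
  = 30.6656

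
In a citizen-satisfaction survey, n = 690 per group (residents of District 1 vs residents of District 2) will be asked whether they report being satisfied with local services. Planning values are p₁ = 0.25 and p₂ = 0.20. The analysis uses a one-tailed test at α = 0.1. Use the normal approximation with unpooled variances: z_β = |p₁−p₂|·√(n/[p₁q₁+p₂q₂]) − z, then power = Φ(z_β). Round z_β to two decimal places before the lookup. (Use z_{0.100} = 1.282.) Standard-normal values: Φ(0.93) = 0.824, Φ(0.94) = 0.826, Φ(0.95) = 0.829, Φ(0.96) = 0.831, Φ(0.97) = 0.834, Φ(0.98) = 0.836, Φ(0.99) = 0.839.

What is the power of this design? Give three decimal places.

Power ≈ 0.829

z_β = |p₁−p₂|·√(n/[p₁q₁+p₂q₂]) − z_α
    = 0.05 · √(690/0.3475) − 1.282
    = 0.05 · 44.5602 − 1.282
    = 2.2280 − 1.282 = 0.9460 → 0.95
Power = Φ(0.95) = 0.829.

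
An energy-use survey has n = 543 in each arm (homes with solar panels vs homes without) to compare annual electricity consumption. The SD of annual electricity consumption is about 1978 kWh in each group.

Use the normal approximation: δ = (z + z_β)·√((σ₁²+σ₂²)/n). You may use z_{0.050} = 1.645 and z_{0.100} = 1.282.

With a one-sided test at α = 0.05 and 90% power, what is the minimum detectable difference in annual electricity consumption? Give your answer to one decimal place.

δ = (z_α + z_β) · √((σ₁²+σ₂²)/n)
  = (1.645 + 1.282) · √(7824968/543)
  = 2.927 · √14410.6
  = 2.927 · 120.0443
  = 351.3695

Minimum detectable difference ≈ 351.4 kWh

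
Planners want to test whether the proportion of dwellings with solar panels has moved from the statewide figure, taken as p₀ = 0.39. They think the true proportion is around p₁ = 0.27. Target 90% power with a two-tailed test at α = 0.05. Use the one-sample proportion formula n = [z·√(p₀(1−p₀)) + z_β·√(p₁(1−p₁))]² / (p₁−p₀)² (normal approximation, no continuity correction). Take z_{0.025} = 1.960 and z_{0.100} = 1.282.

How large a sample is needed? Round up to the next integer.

n = 162

n = [z_{α/2}·√(p₀q₀) + z_β·√(p₁q₁)]² / (p₁ − p₀)²
  = [1.960·√(0.39·0.61) + 1.282·√(0.27·0.73)]² / (-0.12)²
  = [1.960·0.4877 + 1.282·0.4440]² / 0.0144
  = [1.5251]² / 0.0144
  = 161.53
Round up → n = 162.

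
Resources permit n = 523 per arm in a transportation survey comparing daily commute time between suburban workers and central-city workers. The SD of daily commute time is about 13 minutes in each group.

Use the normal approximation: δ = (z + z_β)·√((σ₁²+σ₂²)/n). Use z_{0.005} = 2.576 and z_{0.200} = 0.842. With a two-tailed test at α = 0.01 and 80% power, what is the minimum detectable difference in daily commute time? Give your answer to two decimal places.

δ = (z_{α/2} + z_β) · √((σ₁²+σ₂²)/n)
  = (2.576 + 0.842) · √(338/523)
  = 3.418 · √0.64627
  = 3.418 · 0.8039
  = 2.7478

Minimum detectable difference ≈ 2.75 minutes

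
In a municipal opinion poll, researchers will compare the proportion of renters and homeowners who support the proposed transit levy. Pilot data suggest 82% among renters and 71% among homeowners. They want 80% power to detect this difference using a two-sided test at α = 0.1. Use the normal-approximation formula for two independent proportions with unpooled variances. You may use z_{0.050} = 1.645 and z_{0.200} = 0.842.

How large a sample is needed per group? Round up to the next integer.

n = 181 per group

n = (z_{α/2} + z_β)² · [p₁(1−p₁) + p₂(1−p₂)] / (p₁ − p₂)²
  = (1.645 + 0.842)² · (0.82·0.18 + 0.71·0.29) / (0.11)²
  = (2.487)² · (0.1476 + 0.2059) / 0.0121
  = 6.1852 · 0.3535 / 0.0121
  = 180.70
Round up → n = 181 per group.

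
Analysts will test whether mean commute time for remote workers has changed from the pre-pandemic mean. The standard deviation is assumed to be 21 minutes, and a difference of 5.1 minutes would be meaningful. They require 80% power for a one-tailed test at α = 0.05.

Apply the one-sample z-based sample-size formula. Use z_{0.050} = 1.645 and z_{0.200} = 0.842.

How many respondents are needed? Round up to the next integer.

n = 105

n = (z_α + z_β)² · σ² / δ²
  = (1.645 + 0.842)² · 21² / 5.1²
  = 6.1852 · 441 / 26.01
  = 104.87
Round up → n = 105.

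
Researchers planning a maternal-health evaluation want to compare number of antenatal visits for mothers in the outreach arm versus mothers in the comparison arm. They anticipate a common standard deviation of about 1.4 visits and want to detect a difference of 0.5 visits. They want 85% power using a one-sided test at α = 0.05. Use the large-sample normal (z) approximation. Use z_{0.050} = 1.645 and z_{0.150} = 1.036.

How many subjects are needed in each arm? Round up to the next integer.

n = 113 per group

n = (z_α + z_β)² · (σ₁² + σ₂²) / δ²
  = (1.645 + 1.036)² · (2·1.4² = 3.92) / 0.5²
  = 7.1878 · 3.92 / 0.25
  = 112.70
Round up → n = 113 per group.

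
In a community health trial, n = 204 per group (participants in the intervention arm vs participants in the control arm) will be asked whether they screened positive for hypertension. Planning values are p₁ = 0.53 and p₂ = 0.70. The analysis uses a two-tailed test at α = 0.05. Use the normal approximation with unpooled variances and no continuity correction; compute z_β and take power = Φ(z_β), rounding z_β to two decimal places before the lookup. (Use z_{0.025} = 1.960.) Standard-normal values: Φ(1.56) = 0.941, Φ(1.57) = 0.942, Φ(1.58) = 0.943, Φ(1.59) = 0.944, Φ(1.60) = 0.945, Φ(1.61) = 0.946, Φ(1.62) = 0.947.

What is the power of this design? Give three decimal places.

z_β = |p₁−p₂|·√(n/[p₁q₁+p₂q₂]) − z_{α/2}
    = 0.17 · √(204/0.4591) − 1.960
    = 0.17 · 21.0796 − 1.960
    = 3.5835 − 1.960 = 1.6235 → 1.62
Power = Φ(1.62) = 0.947.

Power ≈ 0.947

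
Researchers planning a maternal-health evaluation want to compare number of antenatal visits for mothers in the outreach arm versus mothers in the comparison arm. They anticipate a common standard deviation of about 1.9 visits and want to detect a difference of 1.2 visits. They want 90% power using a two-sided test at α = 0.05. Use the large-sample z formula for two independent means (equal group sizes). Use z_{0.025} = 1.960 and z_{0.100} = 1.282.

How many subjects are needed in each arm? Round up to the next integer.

n = 53 per group

n = (z_{α/2} + z_β)² · (σ₁² + σ₂²) / δ²
  = (1.960 + 1.282)² · (2·1.9² = 7.22) / 1.2²
  = 10.5106 · 7.22 / 1.44
  = 52.70
Round up → n = 53 per group.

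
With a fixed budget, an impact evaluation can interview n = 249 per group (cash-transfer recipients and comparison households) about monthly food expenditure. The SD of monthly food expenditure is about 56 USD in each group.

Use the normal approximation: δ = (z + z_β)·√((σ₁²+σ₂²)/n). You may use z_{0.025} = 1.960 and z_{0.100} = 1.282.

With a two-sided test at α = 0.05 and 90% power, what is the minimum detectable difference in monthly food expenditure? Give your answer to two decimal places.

δ = (z_{α/2} + z_β) · √((σ₁²+σ₂²)/n)
  = (1.960 + 1.282) · √(6272/249)
  = 3.242 · √25.1888
  = 3.242 · 5.0188
  = 16.2711

Minimum detectable difference ≈ 16.27 USD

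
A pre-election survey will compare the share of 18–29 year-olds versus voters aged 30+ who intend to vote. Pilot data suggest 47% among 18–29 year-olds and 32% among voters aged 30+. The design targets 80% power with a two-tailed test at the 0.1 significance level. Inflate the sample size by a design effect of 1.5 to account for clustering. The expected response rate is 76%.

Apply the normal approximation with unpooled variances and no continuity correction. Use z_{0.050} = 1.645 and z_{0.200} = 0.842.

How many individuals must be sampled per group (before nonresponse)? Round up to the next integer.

n = 254 per group

n = (z_{α/2} + z_β)² · [p₁(1−p₁) + p₂(1−p₂)] / (p₁ − p₂)²
  = (1.645 + 0.842)² · (0.47·0.53 + 0.32·0.68) / (0.15)²
  = (2.487)² · (0.2491 + 0.2176) / 0.0225
  = 6.1852 · 0.4667 / 0.0225
  = 128.29
Design effect: 1.5 × 128.29 = 192.44.
Adjust for 76% response: 192.44 / 0.76 = 253.21.
Round up → n = 254 per group.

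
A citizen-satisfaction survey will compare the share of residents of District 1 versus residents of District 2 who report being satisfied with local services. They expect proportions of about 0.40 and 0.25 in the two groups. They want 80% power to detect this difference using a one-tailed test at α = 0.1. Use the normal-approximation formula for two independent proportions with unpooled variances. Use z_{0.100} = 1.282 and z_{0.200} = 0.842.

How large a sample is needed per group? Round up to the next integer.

n = 86 per group

n = (z_α + z_β)² · [p₁(1−p₁) + p₂(1−p₂)] / (p₁ − p₂)²
  = (1.282 + 0.842)² · (0.40·0.60 + 0.25·0.75) / (0.15)²
  = (2.124)² · (0.2400 + 0.1875) / 0.0225
  = 4.5114 · 0.4275 / 0.0225
  = 85.72
Round up → n = 86 per group.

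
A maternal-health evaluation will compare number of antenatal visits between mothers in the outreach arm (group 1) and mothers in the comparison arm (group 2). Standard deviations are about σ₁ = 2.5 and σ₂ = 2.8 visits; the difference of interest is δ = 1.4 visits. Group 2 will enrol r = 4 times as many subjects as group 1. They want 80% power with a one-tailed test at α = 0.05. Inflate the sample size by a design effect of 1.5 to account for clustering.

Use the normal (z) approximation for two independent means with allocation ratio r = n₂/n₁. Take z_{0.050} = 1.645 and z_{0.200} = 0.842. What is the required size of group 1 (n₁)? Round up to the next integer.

n₁ = (z_α + z_β)² · (σ₁² + σ₂²/r) / δ²
   = (1.645 + 0.842)² · (2.5² + 2.8²/4) / 1.4²
   = 6.1852 · (6.25 + 1.96) / 1.96
   = 6.1852 · 8.21 / 1.96
   = 25.91
Design effect: 1.5 × 25.91 = 38.86.
Round up → n₁ = 39; n₂ = r·n₁ = 4 × 39 = 156.

n₁ = 39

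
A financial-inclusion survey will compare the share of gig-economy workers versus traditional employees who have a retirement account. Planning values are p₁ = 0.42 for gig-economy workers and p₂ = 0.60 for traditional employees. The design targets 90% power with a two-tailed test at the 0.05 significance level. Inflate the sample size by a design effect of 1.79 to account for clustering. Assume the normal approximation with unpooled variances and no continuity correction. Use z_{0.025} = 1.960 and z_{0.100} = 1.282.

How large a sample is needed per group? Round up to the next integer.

n = (z_{α/2} + z_β)² · [p₁(1−p₁) + p₂(1−p₂)] / (p₁ − p₂)²
  = (1.960 + 1.282)² · (0.42·0.58 + 0.60·0.40) / (-0.18)²
  = (3.242)² · (0.2436 + 0.2400) / 0.0324
  = 10.5106 · 0.4836 / 0.0324
  = 156.88
Design effect: 1.79 × 156.88 = 280.82.
Round up → n = 281 per group.

n = 281 per group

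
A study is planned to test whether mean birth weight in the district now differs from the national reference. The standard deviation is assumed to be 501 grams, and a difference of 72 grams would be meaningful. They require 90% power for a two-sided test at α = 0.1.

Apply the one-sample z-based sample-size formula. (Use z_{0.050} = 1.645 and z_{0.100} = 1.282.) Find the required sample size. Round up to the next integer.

n = 415

n = (z_{α/2} + z_β)² · σ² / δ²
  = (1.645 + 1.282)² · 501² / 72²
  = 8.5673 · 251001 / 5184
  = 414.82
Round up → n = 415.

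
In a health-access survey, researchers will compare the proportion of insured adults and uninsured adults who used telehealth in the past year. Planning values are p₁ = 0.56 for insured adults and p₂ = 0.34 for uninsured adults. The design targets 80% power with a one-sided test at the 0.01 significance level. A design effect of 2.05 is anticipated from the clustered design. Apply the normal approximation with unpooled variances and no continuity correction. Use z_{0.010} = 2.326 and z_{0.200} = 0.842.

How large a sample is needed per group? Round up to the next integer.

n = (z_α + z_β)² · [p₁(1−p₁) + p₂(1−p₂)] / (p₁ − p₂)²
  = (2.326 + 0.842)² · (0.56·0.44 + 0.34·0.66) / (0.22)²
  = (3.168)² · (0.2464 + 0.2244) / 0.0484
  = 10.0362 · 0.4708 / 0.0484
  = 97.63
Design effect: 2.05 × 97.63 = 200.13.
Round up → n = 201 per group.

n = 201 per group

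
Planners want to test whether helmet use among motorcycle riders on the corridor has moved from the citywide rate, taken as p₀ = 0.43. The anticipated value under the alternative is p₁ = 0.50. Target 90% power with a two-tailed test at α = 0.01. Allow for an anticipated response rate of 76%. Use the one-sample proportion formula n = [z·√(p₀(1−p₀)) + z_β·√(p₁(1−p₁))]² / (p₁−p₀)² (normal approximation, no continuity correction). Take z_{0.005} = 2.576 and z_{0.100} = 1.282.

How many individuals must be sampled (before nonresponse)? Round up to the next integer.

n = 987

n = [z_{α/2}·√(p₀q₀) + z_β·√(p₁q₁)]² / (p₁ − p₀)²
  = [2.576·√(0.43·0.57) + 1.282·√(0.50·0.50)]² / (0.07)²
  = [2.576·0.4951 + 1.282·0.5000]² / 0.0049
  = [1.9163]² / 0.0049
  = 749.44
Adjust for 76% response: 749.44 / 0.76 = 986.11.
Round up → n = 987.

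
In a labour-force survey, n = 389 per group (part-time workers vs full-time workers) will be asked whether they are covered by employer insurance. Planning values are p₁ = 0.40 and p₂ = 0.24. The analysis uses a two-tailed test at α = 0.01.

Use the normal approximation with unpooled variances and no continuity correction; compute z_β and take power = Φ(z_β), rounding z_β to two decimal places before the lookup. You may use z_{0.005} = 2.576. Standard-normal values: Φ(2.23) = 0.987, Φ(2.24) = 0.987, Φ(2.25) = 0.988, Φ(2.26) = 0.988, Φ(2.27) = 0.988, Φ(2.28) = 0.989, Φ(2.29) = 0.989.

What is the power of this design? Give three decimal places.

Power ≈ 0.989

z_β = |p₁−p₂|·√(n/[p₁q₁+p₂q₂]) − z_{α/2}
    = 0.16 · √(389/0.4224) − 2.576
    = 0.16 · 30.3468 − 2.576
    = 4.8555 − 2.576 = 2.2795 → 2.28
Power = Φ(2.28) = 0.989.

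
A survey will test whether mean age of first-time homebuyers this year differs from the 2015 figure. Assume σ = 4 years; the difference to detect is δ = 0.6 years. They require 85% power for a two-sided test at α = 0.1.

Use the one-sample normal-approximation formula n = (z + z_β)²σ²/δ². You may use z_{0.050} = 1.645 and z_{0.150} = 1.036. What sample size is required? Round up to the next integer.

n = 320

n = (z_{α/2} + z_β)² · σ² / δ²
  = (1.645 + 1.036)² · 4² / 0.6²
  = 7.1878 · 16 / 0.36
  = 319.46
Round up → n = 320.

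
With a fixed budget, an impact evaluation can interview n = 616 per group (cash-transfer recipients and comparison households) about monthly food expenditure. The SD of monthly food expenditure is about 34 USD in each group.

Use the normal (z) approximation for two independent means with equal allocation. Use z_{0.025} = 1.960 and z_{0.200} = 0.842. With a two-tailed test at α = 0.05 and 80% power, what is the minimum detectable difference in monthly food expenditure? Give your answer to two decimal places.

δ = (z_{α/2} + z_β) · √((σ₁²+σ₂²)/n)
  = (1.960 + 0.842) · √(2312/616)
  = 2.802 · √3.7532
  = 2.802 · 1.9373
  = 5.4284

Minimum detectable difference ≈ 5.43 USD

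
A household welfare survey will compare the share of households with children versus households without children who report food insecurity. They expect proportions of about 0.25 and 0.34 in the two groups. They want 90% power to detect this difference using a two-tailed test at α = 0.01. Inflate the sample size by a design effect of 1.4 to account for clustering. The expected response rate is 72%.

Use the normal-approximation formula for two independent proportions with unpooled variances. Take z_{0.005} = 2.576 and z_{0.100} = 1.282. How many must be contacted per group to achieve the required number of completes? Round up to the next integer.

n = 1472 per group

n = (z_{α/2} + z_β)² · [p₁(1−p₁) + p₂(1−p₂)] / (p₁ − p₂)²
  = (2.576 + 1.282)² · (0.25·0.75 + 0.34·0.66) / (-0.09)²
  = (3.858)² · (0.1875 + 0.2244) / 0.0081
  = 14.8842 · 0.4119 / 0.0081
  = 756.89
Design effect: 1.4 × 756.89 = 1059.64.
Adjust for 72% response: 1059.64 / 0.72 = 1471.73.
Round up → n = 1472 per group.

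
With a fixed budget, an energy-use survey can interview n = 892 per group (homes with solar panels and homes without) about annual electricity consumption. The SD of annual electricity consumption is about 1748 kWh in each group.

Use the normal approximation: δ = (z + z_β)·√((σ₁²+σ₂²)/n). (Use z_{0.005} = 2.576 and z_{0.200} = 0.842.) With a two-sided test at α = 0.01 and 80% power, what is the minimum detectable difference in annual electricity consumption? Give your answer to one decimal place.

Minimum detectable difference ≈ 282.9 kWh

δ = (z_{α/2} + z_β) · √((σ₁²+σ₂²)/n)
  = (2.576 + 0.842) · √(6111008/892)
  = 3.418 · √6850.9
  = 3.418 · 82.7702
  = 282.9085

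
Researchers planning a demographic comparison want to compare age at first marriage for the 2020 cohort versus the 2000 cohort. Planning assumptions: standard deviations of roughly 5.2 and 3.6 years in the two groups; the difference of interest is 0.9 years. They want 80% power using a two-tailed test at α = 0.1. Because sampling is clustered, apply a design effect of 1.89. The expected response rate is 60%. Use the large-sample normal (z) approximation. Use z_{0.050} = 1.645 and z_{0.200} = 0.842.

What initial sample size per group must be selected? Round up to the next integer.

n = 963 per group

n = (z_{α/2} + z_β)² · (σ₁² + σ₂²) / δ²
  = (1.645 + 0.842)² · (5.2² + 3.6² = 40) / 0.9²
  = 6.1852 · 40 / 0.81
  = 305.44
Design effect: 1.89 × 305.44 = 577.28.
Adjust for 60% response: 577.28 / 0.60 = 962.14.
Round up → n = 963 per group.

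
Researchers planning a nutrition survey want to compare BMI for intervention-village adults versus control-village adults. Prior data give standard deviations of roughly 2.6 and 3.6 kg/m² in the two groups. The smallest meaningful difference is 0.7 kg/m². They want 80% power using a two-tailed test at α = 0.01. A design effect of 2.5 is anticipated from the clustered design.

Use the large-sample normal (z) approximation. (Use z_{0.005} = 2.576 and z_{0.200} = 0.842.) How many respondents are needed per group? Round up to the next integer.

n = (z_{α/2} + z_β)² · (σ₁² + σ₂²) / δ²
  = (2.576 + 0.842)² · (2.6² + 3.6² = 19.72) / 0.7²
  = 11.6827 · 19.72 / 0.49
  = 470.17
Design effect: 2.5 × 470.17 = 1175.43.
Round up → n = 1176 per group.

n = 1176 per group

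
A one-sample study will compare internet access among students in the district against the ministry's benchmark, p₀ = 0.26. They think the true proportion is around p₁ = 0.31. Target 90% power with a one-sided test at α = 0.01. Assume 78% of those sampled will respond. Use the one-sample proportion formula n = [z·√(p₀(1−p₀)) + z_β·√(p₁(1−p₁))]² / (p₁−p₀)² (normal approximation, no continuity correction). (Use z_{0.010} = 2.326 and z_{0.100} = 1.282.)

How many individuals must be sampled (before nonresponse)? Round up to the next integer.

n = [z_α·√(p₀q₀) + z_β·√(p₁q₁)]² / (p₁ − p₀)²
  = [2.326·√(0.26·0.74) + 1.282·√(0.31·0.69)]² / (0.05)²
  = [2.326·0.4386 + 1.282·0.4625]² / 0.0025
  = [1.6132]² / 0.0025
  = 1040.94
Adjust for 78% response: 1040.94 / 0.78 = 1334.54.
Round up → n = 1335.

n = 1335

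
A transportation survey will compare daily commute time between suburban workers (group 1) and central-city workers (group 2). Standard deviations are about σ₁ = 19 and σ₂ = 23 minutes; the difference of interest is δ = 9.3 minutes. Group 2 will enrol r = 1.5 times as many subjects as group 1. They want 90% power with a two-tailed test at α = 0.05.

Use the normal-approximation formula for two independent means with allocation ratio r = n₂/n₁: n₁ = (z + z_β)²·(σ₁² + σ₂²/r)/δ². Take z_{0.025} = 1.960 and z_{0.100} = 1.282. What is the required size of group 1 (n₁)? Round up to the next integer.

n₁ = 87

n₁ = (z_{α/2} + z_β)² · (σ₁² + σ₂²/r) / δ²
   = (1.960 + 1.282)² · (19² + 23²/1.5) / 9.3²
   = 10.5106 · (361 + 352.6667) / 86.49
   = 10.5106 · 713.6667 / 86.49
   = 86.73
Round up → n₁ = 87; n₂ = r·n₁ = 1.5 × 87 = 131.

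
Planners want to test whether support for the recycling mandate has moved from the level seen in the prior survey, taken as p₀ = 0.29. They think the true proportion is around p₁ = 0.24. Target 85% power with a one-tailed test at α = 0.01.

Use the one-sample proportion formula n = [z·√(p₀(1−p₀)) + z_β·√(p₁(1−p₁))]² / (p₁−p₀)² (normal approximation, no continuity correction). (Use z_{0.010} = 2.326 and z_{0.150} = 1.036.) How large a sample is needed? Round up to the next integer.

n = 898

n = [z_α·√(p₀q₀) + z_β·√(p₁q₁)]² / (p₁ − p₀)²
  = [2.326·√(0.29·0.71) + 1.036·√(0.24·0.76)]² / (-0.05)²
  = [2.326·0.4538 + 1.036·0.4271]² / 0.0025
  = [1.4979]² / 0.0025
  = 897.49
Round up → n = 898.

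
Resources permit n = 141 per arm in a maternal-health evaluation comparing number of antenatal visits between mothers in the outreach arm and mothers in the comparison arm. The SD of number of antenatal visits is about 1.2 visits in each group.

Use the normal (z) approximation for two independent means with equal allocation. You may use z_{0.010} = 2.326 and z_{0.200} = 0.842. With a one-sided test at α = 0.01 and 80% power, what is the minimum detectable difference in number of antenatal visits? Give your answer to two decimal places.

Minimum detectable difference ≈ 0.45 visits

δ = (z_α + z_β) · √((σ₁²+σ₂²)/n)
  = (2.326 + 0.842) · √(2.88/141)
  = 3.168 · √0.02043
  = 3.168 · 0.1429
  = 0.4528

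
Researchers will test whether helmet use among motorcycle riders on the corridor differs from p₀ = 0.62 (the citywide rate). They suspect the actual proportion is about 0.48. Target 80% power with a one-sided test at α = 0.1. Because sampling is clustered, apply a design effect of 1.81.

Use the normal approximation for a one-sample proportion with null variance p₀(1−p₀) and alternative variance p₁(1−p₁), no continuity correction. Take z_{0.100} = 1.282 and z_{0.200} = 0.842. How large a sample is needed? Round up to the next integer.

n = [z_α·√(p₀q₀) + z_β·√(p₁q₁)]² / (p₁ − p₀)²
  = [1.282·√(0.62·0.38) + 0.842·√(0.48·0.52)]² / (-0.14)²
  = [1.282·0.4854 + 0.842·0.4996]² / 0.0196
  = [1.0429]² / 0.0196
  = 55.49
Design effect: 1.81 × 55.49 = 100.45.
Round up → n = 101.

n = 101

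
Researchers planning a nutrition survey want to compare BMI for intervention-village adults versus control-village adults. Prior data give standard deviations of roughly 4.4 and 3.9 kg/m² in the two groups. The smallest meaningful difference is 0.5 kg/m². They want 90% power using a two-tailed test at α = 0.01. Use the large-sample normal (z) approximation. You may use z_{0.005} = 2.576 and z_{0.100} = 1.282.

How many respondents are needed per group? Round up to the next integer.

n = (z_{α/2} + z_β)² · (σ₁² + σ₂²) / δ²
  = (2.576 + 1.282)² · (4.4² + 3.9² = 34.57) / 0.5²
  = 14.8842 · 34.57 / 0.25
  = 2058.18
Round up → n = 2059 per group.

n = 2059 per group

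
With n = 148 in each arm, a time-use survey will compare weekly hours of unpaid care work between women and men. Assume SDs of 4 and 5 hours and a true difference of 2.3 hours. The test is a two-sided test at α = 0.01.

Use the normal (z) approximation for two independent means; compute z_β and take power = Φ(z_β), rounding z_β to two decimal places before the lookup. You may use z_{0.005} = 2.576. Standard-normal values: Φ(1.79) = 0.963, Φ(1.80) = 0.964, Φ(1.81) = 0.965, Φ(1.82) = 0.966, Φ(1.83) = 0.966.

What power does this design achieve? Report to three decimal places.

z_β = δ·√(n/(σ₁²+σ₂²)) − z_{α/2}
    = 2.3 · √(148/41) − 2.576
    = 2.3 · 1.89994 − 2.576
    = 4.3699 − 2.576 = 1.7939 → 1.79
Power = Φ(1.79) = 0.963.

Power ≈ 0.963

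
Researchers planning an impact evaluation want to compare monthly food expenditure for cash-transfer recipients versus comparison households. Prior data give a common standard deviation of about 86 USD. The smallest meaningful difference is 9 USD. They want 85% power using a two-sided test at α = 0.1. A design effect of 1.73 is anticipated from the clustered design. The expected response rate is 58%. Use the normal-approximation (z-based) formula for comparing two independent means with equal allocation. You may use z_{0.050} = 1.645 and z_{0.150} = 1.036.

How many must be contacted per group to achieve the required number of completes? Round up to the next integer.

n = (z_{α/2} + z_β)² · (σ₁² + σ₂²) / δ²
  = (1.645 + 1.036)² · (2·86² = 14792) / 9²
  = 7.1878 · 14792 / 81
  = 1312.61
Design effect: 1.73 × 1312.61 = 2270.81.
Adjust for 58% response: 2270.81 / 0.58 = 3915.20.
Round up → n = 3916 per group.

n = 3916 per group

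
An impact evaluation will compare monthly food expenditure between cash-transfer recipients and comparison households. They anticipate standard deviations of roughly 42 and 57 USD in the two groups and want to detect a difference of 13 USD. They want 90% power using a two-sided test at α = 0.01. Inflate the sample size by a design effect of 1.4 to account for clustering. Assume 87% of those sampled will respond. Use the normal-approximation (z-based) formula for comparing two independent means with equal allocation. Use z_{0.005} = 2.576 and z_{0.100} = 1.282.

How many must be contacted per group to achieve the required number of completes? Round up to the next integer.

n = 711 per group

n = (z_{α/2} + z_β)² · (σ₁² + σ₂²) / δ²
  = (2.576 + 1.282)² · (42² + 57² = 5013) / 13²
  = 14.8842 · 5013 / 169
  = 441.50
Design effect: 1.4 × 441.50 = 618.11.
Adjust for 87% response: 618.11 / 0.87 = 710.47.
Round up → n = 711 per group.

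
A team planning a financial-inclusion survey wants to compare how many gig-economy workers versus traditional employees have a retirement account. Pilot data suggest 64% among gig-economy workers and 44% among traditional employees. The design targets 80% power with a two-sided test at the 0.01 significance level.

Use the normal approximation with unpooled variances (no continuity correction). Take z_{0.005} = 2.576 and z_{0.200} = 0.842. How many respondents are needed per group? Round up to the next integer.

n = (z_{α/2} + z_β)² · [p₁(1−p₁) + p₂(1−p₂)] / (p₁ − p₂)²
  = (2.576 + 0.842)² · (0.64·0.36 + 0.44·0.56) / (0.20)²
  = (3.418)² · (0.2304 + 0.2464) / 0.0400
  = 11.6827 · 0.4768 / 0.0400
  = 139.26
Round up → n = 140 per group.

n = 140 per group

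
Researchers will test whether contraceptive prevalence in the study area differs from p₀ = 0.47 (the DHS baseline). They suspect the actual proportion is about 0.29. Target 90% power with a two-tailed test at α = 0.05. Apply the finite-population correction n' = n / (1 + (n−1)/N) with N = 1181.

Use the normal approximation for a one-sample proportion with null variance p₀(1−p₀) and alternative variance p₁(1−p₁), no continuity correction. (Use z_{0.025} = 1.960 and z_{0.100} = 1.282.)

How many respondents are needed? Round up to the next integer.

n = [z_{α/2}·√(p₀q₀) + z_β·√(p₁q₁)]² / (p₁ − p₀)²
  = [1.960·√(0.47·0.53) + 1.282·√(0.29·0.71)]² / (-0.18)²
  = [1.960·0.4991 + 1.282·0.4538]² / 0.0324
  = [1.5600]² / 0.0324
  = 75.11
Finite-population correction (N = 1181): 75.11 / (1 + (75.11 − 1)/1181) = 70.67.
Round up → n = 71.

n = 71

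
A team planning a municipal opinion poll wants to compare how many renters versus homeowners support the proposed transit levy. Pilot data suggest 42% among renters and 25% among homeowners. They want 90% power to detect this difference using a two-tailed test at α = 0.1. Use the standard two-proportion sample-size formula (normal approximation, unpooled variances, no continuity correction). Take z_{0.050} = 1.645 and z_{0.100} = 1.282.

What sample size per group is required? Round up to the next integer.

n = 128 per group

n = (z_{α/2} + z_β)² · [p₁(1−p₁) + p₂(1−p₂)] / (p₁ − p₂)²
  = (1.645 + 1.282)² · (0.42·0.58 + 0.25·0.75) / (0.17)²
  = (2.927)² · (0.2436 + 0.1875) / 0.0289
  = 8.5673 · 0.4311 / 0.0289
  = 127.80
Round up → n = 128 per group.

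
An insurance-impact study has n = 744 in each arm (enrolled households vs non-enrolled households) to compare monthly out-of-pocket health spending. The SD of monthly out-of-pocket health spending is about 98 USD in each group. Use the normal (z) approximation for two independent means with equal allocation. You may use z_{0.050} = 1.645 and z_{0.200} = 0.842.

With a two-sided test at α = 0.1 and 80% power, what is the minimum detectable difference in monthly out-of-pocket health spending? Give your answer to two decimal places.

δ = (z_{α/2} + z_β) · √((σ₁²+σ₂²)/n)
  = (1.645 + 0.842) · √(19208/744)
  = 2.487 · √25.8172
  = 2.487 · 5.0811
  = 12.6366

Minimum detectable difference ≈ 12.64 USD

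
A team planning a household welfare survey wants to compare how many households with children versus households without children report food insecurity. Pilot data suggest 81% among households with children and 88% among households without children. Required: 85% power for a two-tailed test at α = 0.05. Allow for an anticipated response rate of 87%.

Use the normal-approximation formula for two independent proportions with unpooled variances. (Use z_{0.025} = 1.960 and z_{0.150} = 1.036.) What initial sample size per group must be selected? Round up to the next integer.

n = 547 per group

n = (z_{α/2} + z_β)² · [p₁(1−p₁) + p₂(1−p₂)] / (p₁ − p₂)²
  = (1.960 + 1.036)² · (0.81·0.19 + 0.88·0.12) / (-0.07)²
  = (2.996)² · (0.1539 + 0.1056) / 0.0049
  = 8.9760 · 0.2595 / 0.0049
  = 475.36
Adjust for 87% response: 475.36 / 0.87 = 546.39.
Round up → n = 547 per group.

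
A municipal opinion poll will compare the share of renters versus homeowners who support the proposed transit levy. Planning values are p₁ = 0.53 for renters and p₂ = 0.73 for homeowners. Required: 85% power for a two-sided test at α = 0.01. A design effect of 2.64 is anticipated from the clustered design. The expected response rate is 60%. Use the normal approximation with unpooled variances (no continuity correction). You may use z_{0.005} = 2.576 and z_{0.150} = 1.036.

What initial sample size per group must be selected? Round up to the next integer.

n = 641 per group

n = (z_{α/2} + z_β)² · [p₁(1−p₁) + p₂(1−p₂)] / (p₁ − p₂)²
  = (2.576 + 1.036)² · (0.53·0.47 + 0.73·0.27) / (-0.20)²
  = (3.612)² · (0.2491 + 0.1971) / 0.0400
  = 13.0465 · 0.4462 / 0.0400
  = 145.53
Design effect: 2.64 × 145.53 = 384.21.
Adjust for 60% response: 384.21 / 0.60 = 640.35.
Round up → n = 641 per group.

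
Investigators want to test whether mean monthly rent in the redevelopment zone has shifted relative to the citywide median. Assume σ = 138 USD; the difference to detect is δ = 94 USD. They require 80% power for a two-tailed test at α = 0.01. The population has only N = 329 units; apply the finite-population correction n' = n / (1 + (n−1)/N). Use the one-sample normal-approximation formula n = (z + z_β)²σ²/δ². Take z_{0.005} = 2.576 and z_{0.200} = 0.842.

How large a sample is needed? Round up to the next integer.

n = 24

n = (z_{α/2} + z_β)² · σ² / δ²
  = (2.576 + 0.842)² · 138² / 94²
  = 11.6827 · 19044 / 8836
  = 25.18
Finite-population correction (N = 329): 25.18 / (1 + (25.18 − 1)/329) = 23.46.
Round up → n = 24.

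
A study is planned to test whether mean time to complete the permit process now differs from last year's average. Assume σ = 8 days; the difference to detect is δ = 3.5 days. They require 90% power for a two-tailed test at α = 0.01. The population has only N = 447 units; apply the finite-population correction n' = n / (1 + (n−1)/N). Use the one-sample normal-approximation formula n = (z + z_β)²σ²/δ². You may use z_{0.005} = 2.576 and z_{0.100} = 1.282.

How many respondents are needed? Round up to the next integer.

n = 67

n = (z_{α/2} + z_β)² · σ² / δ²
  = (2.576 + 1.282)² · 8² / 3.5²
  = 14.8842 · 64 / 12.25
  = 77.76
Finite-population correction (N = 447): 77.76 / (1 + (77.76 − 1)/447) = 66.37.
Round up → n = 67.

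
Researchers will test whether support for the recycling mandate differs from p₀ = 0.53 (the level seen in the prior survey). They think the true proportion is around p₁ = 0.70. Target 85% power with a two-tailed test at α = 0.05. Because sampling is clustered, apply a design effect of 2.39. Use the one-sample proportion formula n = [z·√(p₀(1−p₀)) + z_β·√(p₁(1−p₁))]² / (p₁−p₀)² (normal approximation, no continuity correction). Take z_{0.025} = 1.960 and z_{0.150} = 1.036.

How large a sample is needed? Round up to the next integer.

n = [z_{α/2}·√(p₀q₀) + z_β·√(p₁q₁)]² / (p₁ − p₀)²
  = [1.960·√(0.53·0.47) + 1.036·√(0.70·0.30)]² / (0.17)²
  = [1.960·0.4991 + 1.036·0.4583]² / 0.0289
  = [1.4530]² / 0.0289
  = 73.05
Design effect: 2.39 × 73.05 = 174.59.
Round up → n = 175.

n = 175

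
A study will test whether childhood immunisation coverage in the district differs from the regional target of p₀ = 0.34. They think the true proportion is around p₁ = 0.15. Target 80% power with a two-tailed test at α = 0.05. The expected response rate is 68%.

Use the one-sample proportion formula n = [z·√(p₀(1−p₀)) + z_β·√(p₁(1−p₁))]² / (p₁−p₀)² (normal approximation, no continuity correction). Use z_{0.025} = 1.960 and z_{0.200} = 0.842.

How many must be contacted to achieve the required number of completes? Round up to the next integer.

n = [z_{α/2}·√(p₀q₀) + z_β·√(p₁q₁)]² / (p₁ − p₀)²
  = [1.960·√(0.34·0.66) + 0.842·√(0.15·0.85)]² / (-0.19)²
  = [1.960·0.4737 + 0.842·0.3571]² / 0.0361
  = [1.2291]² / 0.0361
  = 41.85
Adjust for 68% response: 41.85 / 0.68 = 61.54.
Round up → n = 62.

n = 62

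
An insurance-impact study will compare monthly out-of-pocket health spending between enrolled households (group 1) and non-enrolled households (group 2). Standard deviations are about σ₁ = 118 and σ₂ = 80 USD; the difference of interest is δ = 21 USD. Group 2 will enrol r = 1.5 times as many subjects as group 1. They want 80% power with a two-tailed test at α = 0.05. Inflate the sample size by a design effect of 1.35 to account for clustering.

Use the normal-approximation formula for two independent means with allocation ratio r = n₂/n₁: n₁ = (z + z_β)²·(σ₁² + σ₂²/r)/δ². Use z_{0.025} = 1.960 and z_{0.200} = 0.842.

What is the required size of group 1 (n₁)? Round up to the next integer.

n₁ = (z_{α/2} + z_β)² · (σ₁² + σ₂²/r) / δ²
   = (1.960 + 0.842)² · (118² + 80²/1.5) / 21²
   = 7.8512 · (13924 + 4266.7) / 441
   = 7.8512 · 18190.7 / 441
   = 323.85
Design effect: 1.35 × 323.85 = 437.20.
Round up → n₁ = 438; n₂ = r·n₁ = 1.5 × 438 = 657.

n₁ = 438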